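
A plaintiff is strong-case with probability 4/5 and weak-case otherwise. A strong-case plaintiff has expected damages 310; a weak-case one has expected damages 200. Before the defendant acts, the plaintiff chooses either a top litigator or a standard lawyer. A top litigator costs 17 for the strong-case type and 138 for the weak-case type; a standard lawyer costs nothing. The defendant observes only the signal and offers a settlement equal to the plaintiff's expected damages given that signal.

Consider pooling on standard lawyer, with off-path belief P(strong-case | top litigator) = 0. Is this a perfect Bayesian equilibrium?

Yes

On the equilibrium path (standard lawyer) the defendant holds the prior 4/5 and pays 4/5·310 + 1/5·200 = 288. Off-path (top litigator) belief 0 gives 0·310 + 1·200 = 200.
Strong-case: standard lawyer gives 288 − 0 = 288; top litigator gives 200 − 17 = 183. Stays. ✓
Weak-case: standard lawyer gives 288 − 0 = 288; top litigator gives 200 − 138 = 62. Stays. ✓
Beliefs are Bayes-consistent on-path and both types best-respond.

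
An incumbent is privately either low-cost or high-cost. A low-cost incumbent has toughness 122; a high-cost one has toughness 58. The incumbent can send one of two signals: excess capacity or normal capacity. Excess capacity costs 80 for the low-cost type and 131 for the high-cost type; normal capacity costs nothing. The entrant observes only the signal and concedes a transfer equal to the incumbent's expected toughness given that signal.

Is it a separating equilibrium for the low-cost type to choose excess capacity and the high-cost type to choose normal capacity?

No

If types separate, excess capacity earns payment 122 and normal capacity earns 58.
Low-cost: excess capacity gives 122 − 80 = 42; normal capacity gives 58 − 0 = 58. Would deviate. ✗
High-cost: normal capacity gives 58 − 0 = 58; excess capacity gives 122 − 131 = -9. No deviation. ✓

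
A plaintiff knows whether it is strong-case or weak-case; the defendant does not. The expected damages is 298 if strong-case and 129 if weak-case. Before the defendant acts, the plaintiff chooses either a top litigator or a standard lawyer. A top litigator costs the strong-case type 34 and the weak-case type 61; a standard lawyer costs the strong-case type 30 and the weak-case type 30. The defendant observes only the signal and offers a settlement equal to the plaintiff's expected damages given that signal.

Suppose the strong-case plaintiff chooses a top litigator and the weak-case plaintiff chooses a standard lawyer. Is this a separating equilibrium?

If types separate, top litigator earns payment 298 and standard lawyer earns 129.
Strong-case: top litigator gives 298 − 34 = 264; standard lawyer gives 129 − 30 = 99. No deviation. ✓
Weak-case: standard lawyer gives 129 − 30 = 99; top litigator gives 298 − 61 = 237. Would deviate. ✗

No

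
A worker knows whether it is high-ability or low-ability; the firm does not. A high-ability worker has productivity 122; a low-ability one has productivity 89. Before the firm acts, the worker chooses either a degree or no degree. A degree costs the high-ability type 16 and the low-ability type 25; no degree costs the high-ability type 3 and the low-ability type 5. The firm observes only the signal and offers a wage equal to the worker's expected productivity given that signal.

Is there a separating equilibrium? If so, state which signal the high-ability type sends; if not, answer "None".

None

Try high-ability → degree, low-ability → no degree:
  Under separation the firm infers type exactly: degree → high-ability (pays 122), no degree → low-ability (pays 89).
  High-ability: degree gives 122 − 16 = 106; no degree gives 89 − 3 = 86. No deviation. ✓
  Low-ability: no degree gives 89 − 5 = 84; degree gives 122 − 25 = 97. Would deviate. ✗
Try high-ability → no degree, low-ability → degree:
  Under separation the firm infers type exactly: no degree → high-ability (pays 122), degree → low-ability (pays 89).
  High-ability: no degree gives 122 − 3 = 119; degree gives 89 − 16 = 73. No deviation. ✓
  Low-ability: degree gives 89 − 25 = 64; no degree gives 122 − 5 = 117. Would deviate. ✗
Neither assignment is incentive-compatible.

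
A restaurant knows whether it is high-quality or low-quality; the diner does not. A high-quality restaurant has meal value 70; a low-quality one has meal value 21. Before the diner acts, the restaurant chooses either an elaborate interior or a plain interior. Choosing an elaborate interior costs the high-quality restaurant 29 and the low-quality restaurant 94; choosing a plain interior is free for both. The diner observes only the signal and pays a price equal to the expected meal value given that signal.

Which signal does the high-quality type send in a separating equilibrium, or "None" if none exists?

elaborate interior

Try high-quality → elaborate interior, low-quality → plain interior:
  Under separation the diner infers type exactly: elaborate interior → high-quality (pays 70), plain interior → low-quality (pays 21).
  High-quality: elaborate interior gives 70 − 29 = 41; plain interior gives 21 − 0 = 21. No deviation. ✓
  Low-quality: plain interior gives 21 − 0 = 21; elaborate interior gives 70 − 94 = -24. No deviation. ✓
Both hold — the high-quality type sends elaborate interior.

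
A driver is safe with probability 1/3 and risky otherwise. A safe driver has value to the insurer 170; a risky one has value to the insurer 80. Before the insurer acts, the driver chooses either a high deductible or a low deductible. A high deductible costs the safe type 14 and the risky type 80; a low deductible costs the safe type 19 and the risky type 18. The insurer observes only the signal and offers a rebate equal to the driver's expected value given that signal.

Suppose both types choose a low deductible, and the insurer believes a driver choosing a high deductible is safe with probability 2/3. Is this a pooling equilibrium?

At the pooled signal (low deductible) the insurer holds the prior 1/3 and pays 1/3·170 + 2/3·80 = 110. Off-path (high deductible) belief 2/3 gives 2/3·170 + 1/3·80 = 140.
Safe: low deductible gives 110 − 19 = 91; high deductible gives 140 − 14 = 126. Deviates. ✗
Risky: low deductible gives 110 − 18 = 92; high deductible gives 140 − 80 = 60. Stays. ✓

No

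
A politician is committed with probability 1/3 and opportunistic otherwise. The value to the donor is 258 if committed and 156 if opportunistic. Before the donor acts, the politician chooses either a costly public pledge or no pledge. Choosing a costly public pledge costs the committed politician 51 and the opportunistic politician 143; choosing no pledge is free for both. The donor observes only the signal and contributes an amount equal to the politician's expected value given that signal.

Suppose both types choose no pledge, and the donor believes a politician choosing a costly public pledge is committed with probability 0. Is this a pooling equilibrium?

Yes

At the pooled signal (no pledge) the donor holds the prior 1/3 and pays 1/3·258 + 2/3·156 = 190. Off-path (pledge) belief 0 gives 0·258 + 1·156 = 156.
Committed: no pledge gives 190 − 0 = 190; pledge gives 156 − 51 = 105. Stays. ✓
Opportunistic: no pledge gives 190 − 0 = 190; pledge gives 156 − 143 = 13. Stays. ✓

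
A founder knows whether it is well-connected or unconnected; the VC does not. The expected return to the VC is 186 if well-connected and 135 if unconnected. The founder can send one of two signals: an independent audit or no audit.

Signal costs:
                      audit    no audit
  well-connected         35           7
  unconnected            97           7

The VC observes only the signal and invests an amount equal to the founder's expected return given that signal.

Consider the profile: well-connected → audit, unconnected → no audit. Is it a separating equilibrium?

If types separate, audit earns payment 186 and no audit earns 135.
Well-connected: audit gives 186 − 35 = 151; no audit gives 135 − 7 = 128. No deviation. ✓
Unconnected: no audit gives 135 − 7 = 128; audit gives 186 − 97 = 89. No deviation. ✓
Neither type gains from mimicking the other.

Yes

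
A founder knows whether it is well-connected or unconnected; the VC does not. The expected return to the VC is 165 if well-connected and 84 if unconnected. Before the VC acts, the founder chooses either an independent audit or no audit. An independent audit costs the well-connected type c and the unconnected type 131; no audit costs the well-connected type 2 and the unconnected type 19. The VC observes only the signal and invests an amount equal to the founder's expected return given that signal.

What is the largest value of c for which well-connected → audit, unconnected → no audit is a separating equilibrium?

Under separation: audit → well-connected (pays 165); no audit → unconnected (pays 84).
Unconnected: 84 − 19 = 65 ≥ 165 − 131 = 34. Holds regardless of c. ✓
Well-connected: 165 − c ≥ 84 − 2, so c ≤ 165 − 82 = 83.

83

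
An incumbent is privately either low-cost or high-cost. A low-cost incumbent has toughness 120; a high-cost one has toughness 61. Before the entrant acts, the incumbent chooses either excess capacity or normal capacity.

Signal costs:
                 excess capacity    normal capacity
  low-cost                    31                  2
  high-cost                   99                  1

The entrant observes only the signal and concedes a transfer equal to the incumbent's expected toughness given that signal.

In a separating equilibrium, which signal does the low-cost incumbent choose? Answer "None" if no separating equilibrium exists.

excess capacity

Try low-cost → excess capacity, high-cost → normal capacity:
  If types separate, excess capacity earns payment 120 and normal capacity earns 61.
  Low-cost: excess capacity gives 120 − 31 = 89; normal capacity gives 61 − 2 = 59. No deviation. ✓
  High-cost: normal capacity gives 61 − 1 = 60; excess capacity gives 120 − 99 = 21. No deviation. ✓
Both hold — the low-cost type sends excess capacity.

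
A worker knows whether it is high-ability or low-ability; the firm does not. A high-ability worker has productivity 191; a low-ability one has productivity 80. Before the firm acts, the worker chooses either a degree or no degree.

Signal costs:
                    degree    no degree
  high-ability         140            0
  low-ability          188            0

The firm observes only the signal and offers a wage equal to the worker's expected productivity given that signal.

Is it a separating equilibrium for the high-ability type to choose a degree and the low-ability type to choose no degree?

No

Under separation the firm infers type exactly: degree → high-ability (pays 191), no degree → low-ability (pays 80).
High-ability: degree gives 191 − 140 = 51; no degree gives 80 − 0 = 80. Would deviate. ✗
Low-ability: no degree gives 80 − 0 = 80; degree gives 191 − 188 = 3. No deviation. ✓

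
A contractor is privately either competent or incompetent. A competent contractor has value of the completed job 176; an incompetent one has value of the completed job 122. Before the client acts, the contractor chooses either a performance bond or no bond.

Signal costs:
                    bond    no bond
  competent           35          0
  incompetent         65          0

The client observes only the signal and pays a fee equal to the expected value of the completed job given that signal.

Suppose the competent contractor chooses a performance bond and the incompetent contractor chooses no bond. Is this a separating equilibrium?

If types separate, bond earns payment 176 and no bond earns 122.
Competent: bond gives 176 − 35 = 141; no bond gives 122 − 0 = 122. No deviation. ✓
Incompetent: no bond gives 122 − 0 = 122; bond gives 176 − 65 = 111. No deviation. ✓
Neither type gains from mimicking the other.

Yes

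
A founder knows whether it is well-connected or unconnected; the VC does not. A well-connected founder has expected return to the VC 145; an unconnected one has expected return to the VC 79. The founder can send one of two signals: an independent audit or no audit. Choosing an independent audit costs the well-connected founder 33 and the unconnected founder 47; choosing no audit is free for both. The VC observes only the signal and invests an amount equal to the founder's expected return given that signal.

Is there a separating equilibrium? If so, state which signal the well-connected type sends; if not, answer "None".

None

Try well-connected → audit, unconnected → no audit:
  If types separate, audit earns payment 145 and no audit earns 79.
  Well-connected: audit gives 145 − 33 = 112; no audit gives 79 − 0 = 79. No deviation. ✓
  Unconnected: no audit gives 79 − 0 = 79; audit gives 145 − 47 = 98. Would deviate. ✗
Try well-connected → no audit, unconnected → audit:
  If types separate, no audit earns payment 145 and audit earns 79.
  Well-connected: no audit gives 145 − 0 = 145; audit gives 79 − 33 = 46. No deviation. ✓
  Unconnected: audit gives 79 − 47 = 32; no audit gives 145 − 0 = 145. Would deviate. ✗
Neither assignment is incentive-compatible.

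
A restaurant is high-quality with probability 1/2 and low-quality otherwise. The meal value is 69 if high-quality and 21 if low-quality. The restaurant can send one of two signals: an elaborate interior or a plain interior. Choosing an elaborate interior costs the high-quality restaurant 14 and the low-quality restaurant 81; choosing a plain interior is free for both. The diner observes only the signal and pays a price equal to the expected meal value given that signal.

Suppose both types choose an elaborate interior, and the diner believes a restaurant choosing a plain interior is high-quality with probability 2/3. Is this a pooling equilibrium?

No

At the pooled signal (elaborate interior) the diner holds the prior 1/2 and pays 1/2·69 + 1/2·21 = 45. Off-path (plain interior) belief 2/3 gives 2/3·69 + 1/3·21 = 53.
High-quality: elaborate interior gives 45 − 14 = 31; plain interior gives 53 − 0 = 53. Deviates. ✗
Low-quality: elaborate interior gives 45 − 81 = -36; plain interior gives 53 − 0 = 53. Deviates. ✗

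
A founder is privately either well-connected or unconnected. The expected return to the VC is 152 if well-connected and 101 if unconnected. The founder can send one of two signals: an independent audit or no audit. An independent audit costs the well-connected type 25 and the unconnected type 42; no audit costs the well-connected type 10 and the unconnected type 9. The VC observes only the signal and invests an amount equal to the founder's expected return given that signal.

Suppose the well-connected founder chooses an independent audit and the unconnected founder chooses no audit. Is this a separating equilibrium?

No

If types separate, audit earns payment 152 and no audit earns 101.
Well-connected: audit gives 152 − 25 = 127; no audit gives 101 − 10 = 91. No deviation. ✓
Unconnected: no audit gives 101 − 9 = 92; audit gives 152 − 42 = 110. Would deviate. ✗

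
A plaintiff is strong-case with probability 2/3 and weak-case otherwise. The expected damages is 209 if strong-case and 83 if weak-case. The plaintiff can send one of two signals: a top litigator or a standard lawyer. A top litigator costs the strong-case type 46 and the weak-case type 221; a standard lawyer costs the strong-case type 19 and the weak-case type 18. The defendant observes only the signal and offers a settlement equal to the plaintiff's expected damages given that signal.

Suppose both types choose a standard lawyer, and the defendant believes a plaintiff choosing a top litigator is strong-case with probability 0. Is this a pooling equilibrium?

On the equilibrium path (standard lawyer) the defendant holds the prior 2/3 and pays 2/3·209 + 1/3·83 = 167. Off-path (top litigator) belief 0 gives 0·209 + 1·83 = 83.
Strong-case: standard lawyer gives 167 − 19 = 148; top litigator gives 83 − 46 = 37. Stays. ✓
Weak-case: standard lawyer gives 167 − 18 = 149; top litigator gives 83 − 221 = -138. Stays. ✓
Beliefs are Bayes-consistent on-path and both types best-respond.

Yes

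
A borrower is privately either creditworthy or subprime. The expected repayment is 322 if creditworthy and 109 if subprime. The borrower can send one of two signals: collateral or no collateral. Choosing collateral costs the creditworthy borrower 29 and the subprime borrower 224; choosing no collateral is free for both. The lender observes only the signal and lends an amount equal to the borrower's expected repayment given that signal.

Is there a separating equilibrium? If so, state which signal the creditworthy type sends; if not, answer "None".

collateral

Try creditworthy → collateral, subprime → no collateral:
  If types separate, collateral earns payment 322 and no collateral earns 109.
  Creditworthy: collateral gives 322 − 29 = 293; no collateral gives 109 − 0 = 109. No deviation. ✓
  Subprime: no collateral gives 109 − 0 = 109; collateral gives 322 − 224 = 98. No deviation. ✓
Both hold — the creditworthy type sends collateral.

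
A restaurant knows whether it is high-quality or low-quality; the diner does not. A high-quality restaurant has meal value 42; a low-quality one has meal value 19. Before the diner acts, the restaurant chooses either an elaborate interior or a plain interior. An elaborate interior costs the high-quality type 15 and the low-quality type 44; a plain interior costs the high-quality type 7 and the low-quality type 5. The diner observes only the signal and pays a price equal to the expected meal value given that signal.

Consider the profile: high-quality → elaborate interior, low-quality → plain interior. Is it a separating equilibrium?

Under separation the diner infers type exactly: elaborate interior → high-quality (pays 42), plain interior → low-quality (pays 19).
High-quality: elaborate interior gives 42 − 15 = 27; plain interior gives 19 − 7 = 12. No deviation. ✓
Low-quality: plain interior gives 19 − 5 = 14; elaborate interior gives 42 − 44 = -2. No deviation. ✓
Neither type gains from mimicking the other.

Yes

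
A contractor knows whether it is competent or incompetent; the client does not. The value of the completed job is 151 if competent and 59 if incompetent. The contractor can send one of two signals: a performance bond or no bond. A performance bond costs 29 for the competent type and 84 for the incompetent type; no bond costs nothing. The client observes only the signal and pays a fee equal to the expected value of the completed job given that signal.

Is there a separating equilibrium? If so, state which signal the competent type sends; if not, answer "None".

Try competent → bond, incompetent → no bond:
  If types separate, bond earns payment 151 and no bond earns 59.
  Competent: bond gives 151 − 29 = 122; no bond gives 59 − 0 = 59. No deviation. ✓
  Incompetent: no bond gives 59 − 0 = 59; bond gives 151 − 84 = 67. Would deviate. ✗
Try competent → no bond, incompetent → bond:
  If types separate, no bond earns payment 151 and bond earns 59.
  Competent: no bond gives 151 − 0 = 151; bond gives 59 − 29 = 30. No deviation. ✓
  Incompetent: bond gives 59 − 84 = -25; no bond gives 151 − 0 = 151. Would deviate. ✗
Neither assignment is incentive-compatible.

None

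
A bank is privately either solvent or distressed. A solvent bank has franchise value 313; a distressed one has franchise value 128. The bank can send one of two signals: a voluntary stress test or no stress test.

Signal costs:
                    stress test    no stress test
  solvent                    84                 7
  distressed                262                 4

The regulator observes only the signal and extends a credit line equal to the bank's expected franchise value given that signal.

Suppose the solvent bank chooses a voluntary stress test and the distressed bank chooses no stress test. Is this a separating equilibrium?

Under separation the regulator infers type exactly: stress test → solvent (pays 313), no stress test → distressed (pays 128).
Solvent: stress test gives 313 − 84 = 229; no stress test gives 128 − 7 = 121. No deviation. ✓
Distressed: no stress test gives 128 − 4 = 124; stress test gives 313 − 262 = 51. No deviation. ✓
Both incentive constraints hold.

Yes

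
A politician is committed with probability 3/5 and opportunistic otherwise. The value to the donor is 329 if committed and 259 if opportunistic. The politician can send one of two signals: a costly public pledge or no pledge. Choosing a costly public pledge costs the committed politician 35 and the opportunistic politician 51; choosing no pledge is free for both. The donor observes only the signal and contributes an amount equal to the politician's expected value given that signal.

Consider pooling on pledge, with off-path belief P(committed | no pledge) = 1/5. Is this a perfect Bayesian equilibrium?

At the pooled signal (pledge) the donor holds the prior 3/5 and pays 3/5·329 + 2/5·259 = 301. Off-path (no pledge) belief 1/5 gives 1/5·329 + 4/5·259 = 273.
Committed: pledge gives 301 − 35 = 266; no pledge gives 273 − 0 = 273. Deviates. ✗
Opportunistic: pledge gives 301 − 51 = 250; no pledge gives 273 − 0 = 273. Deviates. ✗

No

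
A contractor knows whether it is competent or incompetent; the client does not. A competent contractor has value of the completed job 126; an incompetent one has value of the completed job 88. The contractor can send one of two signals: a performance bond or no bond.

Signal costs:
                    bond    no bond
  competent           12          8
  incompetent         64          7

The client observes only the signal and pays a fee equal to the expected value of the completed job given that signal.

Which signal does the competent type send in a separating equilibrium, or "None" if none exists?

bond

Try competent → bond, incompetent → no bond:
  If types separate, bond earns payment 126 and no bond earns 88.
  Competent: bond gives 126 − 12 = 114; no bond gives 88 − 8 = 80. No deviation. ✓
  Incompetent: no bond gives 88 − 7 = 81; bond gives 126 − 64 = 62. No deviation. ✓
Both hold — the competent type sends bond.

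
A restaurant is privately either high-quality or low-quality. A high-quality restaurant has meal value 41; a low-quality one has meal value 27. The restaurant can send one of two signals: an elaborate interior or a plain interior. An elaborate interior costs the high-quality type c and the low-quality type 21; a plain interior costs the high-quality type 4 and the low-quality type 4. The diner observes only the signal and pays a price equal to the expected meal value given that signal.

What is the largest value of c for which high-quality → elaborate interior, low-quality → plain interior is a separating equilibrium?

18

Under separation: elaborate interior → high-quality (pays 41); plain interior → low-quality (pays 27).
Low-quality: 27 − 4 = 23 ≥ 41 − 21 = 20. Holds regardless of c. ✓
High-quality: 41 − c ≥ 27 − 4, so c ≤ 41 − 23 = 18.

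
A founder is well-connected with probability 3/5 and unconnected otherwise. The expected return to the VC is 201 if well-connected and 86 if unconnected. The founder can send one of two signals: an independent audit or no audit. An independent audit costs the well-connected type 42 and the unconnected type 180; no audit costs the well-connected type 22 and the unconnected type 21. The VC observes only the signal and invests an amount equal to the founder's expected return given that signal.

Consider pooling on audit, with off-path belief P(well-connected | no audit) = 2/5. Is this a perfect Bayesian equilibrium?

On the equilibrium path (audit) the VC holds the prior 3/5 and pays 3/5·201 + 2/5·86 = 155. Off-path (no audit) belief 2/5 gives 2/5·201 + 3/5·86 = 132.
Well-connected: audit gives 155 − 42 = 113; no audit gives 132 − 22 = 110. Stays. ✓
Unconnected: audit gives 155 − 180 = -25; no audit gives 132 − 21 = 111. Deviates. ✗

No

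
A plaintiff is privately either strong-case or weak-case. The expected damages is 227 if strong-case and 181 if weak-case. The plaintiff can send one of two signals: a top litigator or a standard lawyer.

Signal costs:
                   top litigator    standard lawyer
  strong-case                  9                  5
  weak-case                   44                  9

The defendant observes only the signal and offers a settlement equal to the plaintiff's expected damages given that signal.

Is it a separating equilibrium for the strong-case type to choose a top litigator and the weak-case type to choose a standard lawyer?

No

Under separation the defendant infers type exactly: top litigator → strong-case (pays 227), standard lawyer → weak-case (pays 181).
Strong-case: top litigator gives 227 − 9 = 218; standard lawyer gives 181 − 5 = 176. No deviation. ✓
Weak-case: standard lawyer gives 181 − 9 = 172; top litigator gives 227 − 44 = 183. Would deviate. ✗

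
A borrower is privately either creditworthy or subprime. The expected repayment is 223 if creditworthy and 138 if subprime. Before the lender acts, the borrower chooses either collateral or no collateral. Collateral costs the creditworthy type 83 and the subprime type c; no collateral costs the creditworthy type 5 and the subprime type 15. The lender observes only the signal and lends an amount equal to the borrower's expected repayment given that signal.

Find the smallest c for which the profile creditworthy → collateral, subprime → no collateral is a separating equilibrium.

100

Under separation: collateral → creditworthy (pays 223); no collateral → subprime (pays 138).
Creditworthy: 223 − 83 = 140 ≥ 138 − 5 = 133. Holds regardless of c. ✓
Subprime: 138 − 15 ≥ 223 − c, so c ≥ 223 − 123 = 100.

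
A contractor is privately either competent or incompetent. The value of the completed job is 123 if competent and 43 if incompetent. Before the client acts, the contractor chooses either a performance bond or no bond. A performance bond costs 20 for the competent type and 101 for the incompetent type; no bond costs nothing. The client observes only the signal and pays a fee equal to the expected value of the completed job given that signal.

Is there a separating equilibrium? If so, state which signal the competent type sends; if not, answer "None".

Try competent → bond, incompetent → no bond:
  If types separate, bond earns payment 123 and no bond earns 43.
  Competent: bond gives 123 − 20 = 103; no bond gives 43 − 0 = 43. No deviation. ✓
  Incompetent: no bond gives 43 − 0 = 43; bond gives 123 − 101 = 22. No deviation. ✓
Both hold — the competent type sends bond.

bond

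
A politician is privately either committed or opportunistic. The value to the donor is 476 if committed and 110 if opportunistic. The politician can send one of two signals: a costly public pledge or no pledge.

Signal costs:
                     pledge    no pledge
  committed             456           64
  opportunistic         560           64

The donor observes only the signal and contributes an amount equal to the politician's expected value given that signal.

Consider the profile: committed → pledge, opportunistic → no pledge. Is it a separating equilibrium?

No

If types separate, pledge earns payment 476 and no pledge earns 110.
Committed: pledge gives 476 − 456 = 20; no pledge gives 110 − 64 = 46. Would deviate. ✗
Opportunistic: no pledge gives 110 − 64 = 46; pledge gives 476 − 560 = -84. No deviation. ✓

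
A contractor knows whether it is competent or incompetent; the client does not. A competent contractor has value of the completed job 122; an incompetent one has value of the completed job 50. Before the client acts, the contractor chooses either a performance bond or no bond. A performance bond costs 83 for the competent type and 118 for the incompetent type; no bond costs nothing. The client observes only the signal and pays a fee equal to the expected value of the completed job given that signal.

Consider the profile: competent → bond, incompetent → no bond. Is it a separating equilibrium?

If types separate, bond earns payment 122 and no bond earns 50.
Competent: bond gives 122 − 83 = 39; no bond gives 50 − 0 = 50. Would deviate. ✗
Incompetent: no bond gives 50 − 0 = 50; bond gives 122 − 118 = 4. No deviation. ✓

No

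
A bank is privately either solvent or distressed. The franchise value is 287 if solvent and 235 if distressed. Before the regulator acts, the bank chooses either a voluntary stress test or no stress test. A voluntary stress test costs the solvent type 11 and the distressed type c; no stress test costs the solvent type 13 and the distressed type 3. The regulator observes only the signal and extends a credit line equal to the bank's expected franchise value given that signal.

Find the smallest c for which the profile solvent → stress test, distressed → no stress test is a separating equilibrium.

55

Under separation: stress test → solvent (pays 287); no stress test → distressed (pays 235).
Solvent: 287 − 11 = 276 ≥ 235 − 13 = 222. Holds regardless of c. ✓
Distressed: 235 − 3 ≥ 287 − c, so c ≥ 287 − 232 = 55.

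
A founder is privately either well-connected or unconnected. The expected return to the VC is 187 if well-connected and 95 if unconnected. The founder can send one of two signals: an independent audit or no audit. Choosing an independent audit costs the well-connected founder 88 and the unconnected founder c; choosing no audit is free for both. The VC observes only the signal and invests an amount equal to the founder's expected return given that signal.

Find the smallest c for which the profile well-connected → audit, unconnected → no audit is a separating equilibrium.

92

Under separation: audit → well-connected (pays 187); no audit → unconnected (pays 95).
Well-connected: 187 − 88 = 99 ≥ 95 − 0 = 95. Holds regardless of c. ✓
Unconnected: 95 − 0 ≥ 187 − c, so c ≥ 187 − 95 = 92.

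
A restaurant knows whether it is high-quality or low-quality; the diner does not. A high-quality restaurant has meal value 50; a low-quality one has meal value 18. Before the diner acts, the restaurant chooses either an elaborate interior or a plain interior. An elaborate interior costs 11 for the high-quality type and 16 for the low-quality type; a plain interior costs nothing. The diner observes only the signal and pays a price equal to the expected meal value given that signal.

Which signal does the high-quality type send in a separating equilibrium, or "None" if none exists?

None

Try high-quality → elaborate interior, low-quality → plain interior:
  Under separation the diner infers type exactly: elaborate interior → high-quality (pays 50), plain interior → low-quality (pays 18).
  High-quality: elaborate interior gives 50 − 11 = 39; plain interior gives 18 − 0 = 18. No deviation. ✓
  Low-quality: plain interior gives 18 − 0 = 18; elaborate interior gives 50 − 16 = 34. Would deviate. ✗
Try high-quality → plain interior, low-quality → elaborate interior:
  Under separation the diner infers type exactly: plain interior → high-quality (pays 50), elaborate interior → low-quality (pays 18).
  High-quality: plain interior gives 50 − 0 = 50; elaborate interior gives 18 − 11 = 7. No deviation. ✓
  Low-quality: elaborate interior gives 18 − 16 = 2; plain interior gives 50 − 0 = 50. Would deviate. ✗
Neither assignment is incentive-compatible.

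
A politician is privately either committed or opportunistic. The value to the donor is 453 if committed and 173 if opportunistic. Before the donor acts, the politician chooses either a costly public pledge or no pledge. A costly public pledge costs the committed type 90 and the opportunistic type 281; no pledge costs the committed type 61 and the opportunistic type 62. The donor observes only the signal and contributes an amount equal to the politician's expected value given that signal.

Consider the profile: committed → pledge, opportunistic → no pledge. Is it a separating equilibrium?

Under separation the donor infers type exactly: pledge → committed (pays 453), no pledge → opportunistic (pays 173).
Committed: pledge gives 453 − 90 = 363; no pledge gives 173 − 61 = 112. No deviation. ✓
Opportunistic: no pledge gives 173 − 62 = 111; pledge gives 453 − 281 = 172. Would deviate. ✗

No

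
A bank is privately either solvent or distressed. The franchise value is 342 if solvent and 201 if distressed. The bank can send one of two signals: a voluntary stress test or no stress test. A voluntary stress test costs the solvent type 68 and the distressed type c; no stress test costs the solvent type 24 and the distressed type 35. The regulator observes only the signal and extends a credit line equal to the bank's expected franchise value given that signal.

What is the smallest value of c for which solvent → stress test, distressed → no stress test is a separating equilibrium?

Under separation: stress test → solvent (pays 342); no stress test → distressed (pays 201).
Solvent: 342 − 68 = 274 ≥ 201 − 24 = 177. Holds regardless of c. ✓
Distressed: 201 − 35 ≥ 342 − c, so c ≥ 342 − 166 = 176.

176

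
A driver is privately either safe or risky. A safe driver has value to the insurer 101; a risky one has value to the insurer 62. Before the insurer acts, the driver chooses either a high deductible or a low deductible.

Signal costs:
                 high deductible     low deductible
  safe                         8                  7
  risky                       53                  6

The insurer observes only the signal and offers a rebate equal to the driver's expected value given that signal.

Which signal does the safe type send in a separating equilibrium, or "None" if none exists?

high deductible

Try safe → high deductible, risky → low deductible:
  Under separation the insurer infers type exactly: high deductible → safe (pays 101), low deductible → risky (pays 62).
  Safe: high deductible gives 101 − 8 = 93; low deductible gives 62 − 7 = 55. No deviation. ✓
  Risky: low deductible gives 62 − 6 = 56; high deductible gives 101 − 53 = 48. No deviation. ✓
Both hold — the safe type sends high deductible.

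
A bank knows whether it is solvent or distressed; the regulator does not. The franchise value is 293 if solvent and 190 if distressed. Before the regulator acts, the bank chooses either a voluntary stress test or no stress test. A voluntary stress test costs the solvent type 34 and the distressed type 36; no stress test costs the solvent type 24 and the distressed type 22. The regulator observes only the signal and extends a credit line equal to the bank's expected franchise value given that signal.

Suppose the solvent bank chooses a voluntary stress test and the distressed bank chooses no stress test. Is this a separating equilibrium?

Under separation the regulator infers type exactly: stress test → solvent (pays 293), no stress test → distressed (pays 190).
Solvent: stress test gives 293 − 34 = 259; no stress test gives 190 − 24 = 166. No deviation. ✓
Distressed: no stress test gives 190 − 22 = 168; stress test gives 293 − 36 = 257. Would deviate. ✗

No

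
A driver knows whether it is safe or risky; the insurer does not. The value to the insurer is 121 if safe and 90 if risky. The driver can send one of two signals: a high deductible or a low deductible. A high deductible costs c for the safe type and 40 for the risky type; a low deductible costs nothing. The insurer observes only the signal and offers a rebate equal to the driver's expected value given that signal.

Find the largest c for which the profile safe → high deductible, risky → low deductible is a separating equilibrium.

31

Under separation: high deductible → safe (pays 121); low deductible → risky (pays 90).
Risky: 90 − 0 = 90 ≥ 121 − 40 = 81. Holds regardless of c. ✓
Safe: 121 − c ≥ 90 − 0, so c ≤ 121 − 90 = 31.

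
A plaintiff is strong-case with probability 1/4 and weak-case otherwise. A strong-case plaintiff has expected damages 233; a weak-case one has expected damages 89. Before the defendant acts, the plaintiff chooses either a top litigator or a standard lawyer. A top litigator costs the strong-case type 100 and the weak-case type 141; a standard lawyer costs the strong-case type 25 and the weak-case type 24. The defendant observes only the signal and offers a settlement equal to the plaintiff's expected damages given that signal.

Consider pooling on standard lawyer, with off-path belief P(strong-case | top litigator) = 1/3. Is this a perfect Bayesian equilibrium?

On the equilibrium path (standard lawyer) the defendant holds the prior 1/4 and pays 1/4·233 + 3/4·89 = 125. Off-path (top litigator) belief 1/3 gives 1/3·233 + 2/3·89 = 137.
Strong-case: standard lawyer gives 125 − 25 = 100; top litigator gives 137 − 100 = 37. Stays. ✓
Weak-case: standard lawyer gives 125 − 24 = 101; top litigator gives 137 − 141 = -4. Stays. ✓
Beliefs are Bayes-consistent on-path and both types best-respond.

Yes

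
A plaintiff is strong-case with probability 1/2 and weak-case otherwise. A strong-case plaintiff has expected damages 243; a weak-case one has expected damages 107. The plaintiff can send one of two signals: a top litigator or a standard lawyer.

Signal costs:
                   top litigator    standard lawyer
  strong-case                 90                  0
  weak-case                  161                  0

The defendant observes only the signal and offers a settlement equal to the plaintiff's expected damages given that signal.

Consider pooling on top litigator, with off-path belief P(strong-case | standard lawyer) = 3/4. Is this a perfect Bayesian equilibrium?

No

At the pooled signal (top litigator) the defendant holds the prior 1/2 and pays 1/2·243 + 1/2·107 = 175. Off-path (standard lawyer) belief 3/4 gives 3/4·243 + 1/4·107 = 209.
Strong-case: top litigator gives 175 − 90 = 85; standard lawyer gives 209 − 0 = 209. Deviates. ✗
Weak-case: top litigator gives 175 − 161 = 14; standard lawyer gives 209 − 0 = 209. Deviates. ✗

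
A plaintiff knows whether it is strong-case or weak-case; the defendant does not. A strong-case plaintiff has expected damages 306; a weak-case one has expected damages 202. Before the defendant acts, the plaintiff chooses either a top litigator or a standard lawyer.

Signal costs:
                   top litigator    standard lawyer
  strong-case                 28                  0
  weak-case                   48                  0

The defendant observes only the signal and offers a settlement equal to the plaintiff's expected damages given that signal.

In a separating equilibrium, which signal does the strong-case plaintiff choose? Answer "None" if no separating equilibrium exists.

Try strong-case → top litigator, weak-case → standard lawyer:
  Under separation the defendant infers type exactly: top litigator → strong-case (pays 306), standard lawyer → weak-case (pays 202).
  Strong-case: top litigator gives 306 − 28 = 278; standard lawyer gives 202 − 0 = 202. No deviation. ✓
  Weak-case: standard lawyer gives 202 − 0 = 202; top litigator gives 306 − 48 = 258. Would deviate. ✗
Try strong-case → standard lawyer, weak-case → top litigator:
  Under separation the defendant infers type exactly: standard lawyer → strong-case (pays 306), top litigator → weak-case (pays 202).
  Strong-case: standard lawyer gives 306 − 0 = 306; top litigator gives 202 − 28 = 174. No deviation. ✓
  Weak-case: top litigator gives 202 − 48 = 154; standard lawyer gives 306 − 0 = 306. Would deviate. ✗
Neither assignment is incentive-compatible.

None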